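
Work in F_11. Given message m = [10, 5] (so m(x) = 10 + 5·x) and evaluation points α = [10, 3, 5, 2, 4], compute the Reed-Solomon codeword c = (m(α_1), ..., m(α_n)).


c = [5, 3, 2, 9, 8]

Message polynomial: m(x) = 10 + 5·x (mod 11).
For each evaluation point α_i, compute m(α_i) mod 11:
  α_1 = 10: Horner steps 5 → 5, so m(10) = 5.
  α_2 = 3: Horner steps 5 → 3, so m(3) = 3.
  α_3 = 5: Horner steps 5 → 2, so m(5) = 2.
  α_4 = 2: Horner steps 5 → 9, so m(2) = 9.
  α_5 = 4: Horner steps 5 → 8, so m(4) = 8.
Codeword c = [5, 3, 2, 9, 8] ∈ F_11^5.


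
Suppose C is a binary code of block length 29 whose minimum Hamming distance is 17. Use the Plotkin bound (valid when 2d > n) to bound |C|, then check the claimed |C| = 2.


Plotkin bound M ≤ 6; given |C| = 2 ≤ bound (satisfied).

Check applicability: 2d = 34, n = 29.
2d − n = 5 > 0, so Plotkin applies.
Compute d/(2d−n) = 17/5 ≈ 3.4000.
⌊d/(2d−n)⌋ = 3.
Plotkin bound: M ≤ 2·3 = 6.
Given |C| = 2, check: satisfied.
This |C| is below the Plotkin bound.


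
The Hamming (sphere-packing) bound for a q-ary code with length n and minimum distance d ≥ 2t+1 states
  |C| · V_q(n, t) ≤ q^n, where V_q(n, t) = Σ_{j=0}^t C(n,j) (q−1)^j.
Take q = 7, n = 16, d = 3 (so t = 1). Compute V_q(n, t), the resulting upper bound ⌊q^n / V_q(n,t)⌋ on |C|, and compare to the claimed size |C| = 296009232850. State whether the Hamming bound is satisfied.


V_q(n, t) = 97, q^n = 33232930569601, Hamming bound = 342607531645, |C| = 296009232850 ≤ bound (satisfied).

Step 1: Compute V_q(n, t) = Σ_{j=0}^1 C(n, j) (q−1)^j.
  j = 0: C(16,0)·(6)^0 = 1·1 = 1.
  j = 1: C(16,1)·(6)^1 = 16·6 = 96.
  V_q(n, t) = 1 + 96 = 97.
Step 2: q^n = 7^16 = 33232930569601.
Step 3: Hamming bound ⌊q^n / V_q(n,t)⌋ = ⌊33232930569601/97⌋ = 342607531645.
Step 4: Compare |C| = 296009232850 to 342607531645: satisfied.
The claimed |C| lies below the Hamming bound.


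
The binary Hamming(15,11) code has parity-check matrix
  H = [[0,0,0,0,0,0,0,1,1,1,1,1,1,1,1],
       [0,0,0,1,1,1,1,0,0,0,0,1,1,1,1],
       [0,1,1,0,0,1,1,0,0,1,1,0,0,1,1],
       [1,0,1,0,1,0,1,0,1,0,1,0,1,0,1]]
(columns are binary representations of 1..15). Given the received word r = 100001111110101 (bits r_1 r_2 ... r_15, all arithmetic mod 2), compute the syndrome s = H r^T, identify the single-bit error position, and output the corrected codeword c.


s = (0, 0, 1, 0)^T, error position = 2, corrected codeword c = 110001111110101

Compute s = H r^T mod 2 one row at a time:
  s_1 = 1 + 1 + 1 + 1 + 0 + 1 + 0 + 1 = 6 ≡ 0 (mod 2).
  s_2 = 0 + 0 + 1 + 1 + 0 + 1 + 0 + 1 = 4 ≡ 0 (mod 2).
  s_3 = 0 + 0 + 1 + 1 + 1 + 1 + 0 + 1 = 5 ≡ 1 (mod 2).
  s_4 = 1 + 0 + 0 + 1 + 1 + 1 + 1 + 1 = 6 ≡ 0 (mod 2).
s = (0, 0, 1, 0)^T — this equals column 2 of H (binary 0010), so error is at position 2.
Correct: flip bit 2 of r = 100001111110101 to get c = 110001111110101.


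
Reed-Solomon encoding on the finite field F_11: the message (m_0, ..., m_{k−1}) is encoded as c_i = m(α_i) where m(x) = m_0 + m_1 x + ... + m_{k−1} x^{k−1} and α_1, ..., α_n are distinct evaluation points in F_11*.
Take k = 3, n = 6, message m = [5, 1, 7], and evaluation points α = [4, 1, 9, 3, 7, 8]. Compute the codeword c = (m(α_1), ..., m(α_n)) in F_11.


c = [0, 2, 9, 5, 3, 10]

Message polynomial: m(x) = 5 + 1·x + 7·x^2 (mod 11).
For each evaluation point α_i, compute m(α_i) mod 11:
  α_1 = 4: Horner steps 7 → 7 → 0, so m(4) = 0.
  α_2 = 1: Horner steps 7 → 8 → 2, so m(1) = 2.
  α_3 = 9: Horner steps 7 → 9 → 9, so m(9) = 9.
  α_4 = 3: Horner steps 7 → 0 → 5, so m(3) = 5.
  α_5 = 7: Horner steps 7 → 6 → 3, so m(7) = 3.
  α_6 = 8: Horner steps 7 → 2 → 10, so m(8) = 10.
Codeword c = [0, 2, 9, 5, 3, 10] ∈ F_11^6.


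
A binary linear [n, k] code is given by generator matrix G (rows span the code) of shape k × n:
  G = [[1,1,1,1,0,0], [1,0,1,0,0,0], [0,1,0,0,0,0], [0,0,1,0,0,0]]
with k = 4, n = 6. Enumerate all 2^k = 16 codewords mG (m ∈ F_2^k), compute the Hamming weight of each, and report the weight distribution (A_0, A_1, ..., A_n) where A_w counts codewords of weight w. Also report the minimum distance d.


Weight distribution: A_0 = 1, A_1 = 4, A_2 = 6, A_3 = 4, A_4 = 1. Minimum distance d = 1.

Enumerate all 2^4 = 16 messages m ∈ F_2^4.
For each, compute codeword c = mG in F_2^6, then tally its weight.
  m = 0000 → c = 000000, weight = 0.
  m = 1000 → c = 111100, weight = 4.
  m = 0100 → c = 101000, weight = 2.
  m = 1100 → c = 010100, weight = 2.
  m = 0010 → c = 010000, weight = 1.
  m = 1010 → c = 101100, weight = 3.
  m = 0110 → c = 111000, weight = 3.
  m = 1110 → c = 000100, weight = 1.
  m = 0001 → c = 001000, weight = 1.
  m = 1001 → c = 110100, weight = 3.
  m = 0101 → c = 100000, weight = 1.
  m = 1101 → c = 011100, weight = 3.
  m = 0011 → c = 011000, weight = 2.
  m = 1011 → c = 100100, weight = 2.
  m = 0111 → c = 110000, weight = 2.
  m = 1111 → c = 001100, weight = 2.
Tally weights:
  weight 0: 1 codewords.
  weight 1: 4 codewords.
  weight 2: 6 codewords.
  weight 3: 4 codewords.
  weight 4: 1 codewords.
Minimum distance d = smallest w > 0 with A_w > 0 = 1.
Sanity: Σ A_w = 16 = 2^4 = 16 ✓.


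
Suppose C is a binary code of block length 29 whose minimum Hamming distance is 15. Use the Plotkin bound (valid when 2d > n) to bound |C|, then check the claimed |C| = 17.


Plotkin bound M ≤ 30; given |C| = 17 ≤ bound (satisfied).

Check applicability: 2d = 30, n = 29.
2d − n = 1 > 0, so Plotkin applies.
Compute d/(2d−n) = 15/1 ≈ 15.0000.
⌊d/(2d−n)⌋ = 15.
Plotkin bound: M ≤ 2·15 = 30.
Given |C| = 17, check: satisfied.
This |C| is below the Plotkin bound.


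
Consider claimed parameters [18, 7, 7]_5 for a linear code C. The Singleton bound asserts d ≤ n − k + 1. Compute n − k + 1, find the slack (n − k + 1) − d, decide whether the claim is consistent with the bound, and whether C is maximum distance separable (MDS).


Singleton RHS = n − k + 1 = 12, slack = 5, bound satisfied, not MDS.

Singleton bound: d ≤ n − k + 1.
Here n = 18, k = 7, so n − k + 1 = 12.
Given d = 7, check d ≤ 12: YES.
Slack = (n − k + 1) − d = 5.
The code is NOT MDS (slack = 5 > 0).
Description: the claimed parameters are [18, 7, 7]_5; such a code would be non-MDS.


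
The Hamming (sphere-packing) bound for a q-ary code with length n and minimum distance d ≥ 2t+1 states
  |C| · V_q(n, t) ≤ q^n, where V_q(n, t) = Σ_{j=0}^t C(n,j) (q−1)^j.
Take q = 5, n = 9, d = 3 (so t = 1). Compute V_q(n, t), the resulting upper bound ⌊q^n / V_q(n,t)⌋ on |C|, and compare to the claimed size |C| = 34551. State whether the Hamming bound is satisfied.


V_q(n, t) = 37, q^n = 1953125, Hamming bound = 52787, |C| = 34551 ≤ bound (satisfied).

Step 1: Compute V_q(n, t) = Σ_{j=0}^1 C(n, j) (q−1)^j.
  j = 0: C(9,0)·(4)^0 = 1·1 = 1.
  j = 1: C(9,1)·(4)^1 = 9·4 = 36.
  V_q(n, t) = 1 + 36 = 37.
Step 2: q^n = 5^9 = 1953125.
Step 3: Hamming bound ⌊q^n / V_q(n,t)⌋ = ⌊1953125/37⌋ = 52787.
Step 4: Compare |C| = 34551 to 52787: satisfied.
The claimed |C| lies below the Hamming bound.


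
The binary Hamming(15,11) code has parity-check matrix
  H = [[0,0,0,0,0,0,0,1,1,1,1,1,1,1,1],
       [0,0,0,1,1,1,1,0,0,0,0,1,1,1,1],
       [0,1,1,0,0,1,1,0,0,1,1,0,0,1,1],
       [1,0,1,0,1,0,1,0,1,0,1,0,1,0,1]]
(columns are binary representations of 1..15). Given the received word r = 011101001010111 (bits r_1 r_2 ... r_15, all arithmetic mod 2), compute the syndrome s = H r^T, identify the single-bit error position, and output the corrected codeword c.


s = (1, 1, 0, 1)^T, error position = 13, corrected codeword c = 011101001010011

Compute s = H r^T mod 2 one row at a time:
  s_1 = 0 + 1 + 0 + 1 + 0 + 1 + 1 + 1 = 5 ≡ 1 (mod 2).
  s_2 = 1 + 0 + 1 + 0 + 0 + 1 + 1 + 1 = 5 ≡ 1 (mod 2).
  s_3 = 1 + 1 + 1 + 0 + 0 + 1 + 1 + 1 = 6 ≡ 0 (mod 2).
  s_4 = 0 + 1 + 0 + 0 + 1 + 1 + 1 + 1 = 5 ≡ 1 (mod 2).
s = (1, 1, 0, 1)^T — this equals column 13 of H (binary 1101), so error is at position 13.
Correct: flip bit 13 of r = 011101001010111 to get c = 011101001010011.


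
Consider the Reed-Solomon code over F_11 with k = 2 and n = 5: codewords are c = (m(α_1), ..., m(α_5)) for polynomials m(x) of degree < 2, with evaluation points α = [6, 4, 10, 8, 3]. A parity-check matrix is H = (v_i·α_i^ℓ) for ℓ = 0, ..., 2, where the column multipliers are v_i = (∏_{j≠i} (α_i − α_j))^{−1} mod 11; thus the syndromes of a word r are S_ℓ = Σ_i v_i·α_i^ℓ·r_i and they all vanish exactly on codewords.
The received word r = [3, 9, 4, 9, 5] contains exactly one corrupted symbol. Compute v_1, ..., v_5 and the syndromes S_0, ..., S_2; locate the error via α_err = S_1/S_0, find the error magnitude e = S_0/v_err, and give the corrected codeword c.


S = (8, 10, 7), error at position 2, error magnitude e = 1, c = [3, 8, 4, 9, 5].

Step 1: column multipliers v_i = (∏_{j≠i}(α_i − α_j))^{−1} mod 11.
  i = 1 (α = 6): (6−4)(6−10)(6−8)(6−3) = 2·(−4)·(−2)·3 = 48 ≡ 4, so v_1 = 4^{−1} = 3 (mod 11).
  i = 2 (α = 4): (4−6)(4−10)(4−8)(4−3) = (−2)·(−6)·(−4)·1 = −48 ≡ 7, so v_2 = 7^{−1} = 8 (mod 11).
  i = 3 (α = 10): (10−6)(10−4)(10−8)(10−3) = 4·6·2·7 = 336 ≡ 6, so v_3 = 6^{−1} = 2 (mod 11).
  i = 4 (α = 8): (8−6)(8−4)(8−10)(8−3) = 2·4·(−2)·5 = −80 ≡ 8, so v_4 = 8^{−1} = 7 (mod 11).
  i = 5 (α = 3): (3−6)(3−4)(3−10)(3−8) = (−3)·(−1)·(−7)·(−5) = 105 ≡ 6, so v_5 = 6^{−1} = 2 (mod 11).
  v = [3, 8, 2, 7, 2].
Step 2: syndromes of r = [3, 9, 4, 9, 5] (all sums mod 11).
  S_0 = Σ v_i r_i = 3·3 + 8·9 + 2·4 + 7·9 + 2·5 = 162 ≡ 8.
  S_1 = Σ v_i α_i r_i = 3·6·3 + 8·4·9 + 2·10·4 + 7·8·9 + 2·3·5 = 956 ≡ 10.
  α_i^2 mod 11 = [3, 5, 1, 9, 9].
  S_2 = Σ v_i α_i^2 r_i = 3·3·3 + 8·5·9 + 2·1·4 + 7·9·9 + 2·9·5 = 1052 ≡ 7.
  S = (8, 10, 7) ≠ 0, so r is not a codeword (an error is present).
Step 3: locate the error. For a single error e at position i, S_ℓ = v_i·e·α_i^ℓ, so α_err = S_1/S_0.
  S_0^{−1} = 8^{−1} = 7 (mod 11), so α_err = 10·7 = 70 ≡ 4 = α_2. Error position i = 2.
  Consistency check: S_2/S_1 = 7·10 = 70 ≡ 4 = α_err ✓ (single-error assumption holds).
Step 4: error magnitude e = S_0/v_2 = S_0·∏_{j≠2}(α_2 − α_j) = 8·7 = 56 ≡ 1 (mod 11).
Step 5: correct position 2: c_2 = r_2 − e = 9 − 1 ≡ 8 (mod 11). Hence c = [3, 8, 4, 9, 5].
  Check: interpolating c through the α_i gives m(x) = 7 + 3·x (degree < 2) with m(α_i) = c_i for every i, so c is indeed a codeword.


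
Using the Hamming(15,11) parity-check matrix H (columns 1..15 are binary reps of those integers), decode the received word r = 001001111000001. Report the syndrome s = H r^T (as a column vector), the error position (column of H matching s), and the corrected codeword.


s = (1, 1, 0, 0)^T, error position = 12, corrected codeword c = 001001111001001

Compute s = H r^T mod 2 one row at a time:
  s_1 = 1 + 1 + 0 + 0 + 0 + 0 + 0 + 1 = 3 ≡ 1 (mod 2).
  s_2 = 0 + 0 + 1 + 1 + 0 + 0 + 0 + 1 = 3 ≡ 1 (mod 2).
  s_3 = 0 + 1 + 1 + 1 + 0 + 0 + 0 + 1 = 4 ≡ 0 (mod 2).
  s_4 = 0 + 1 + 0 + 1 + 1 + 0 + 0 + 1 = 4 ≡ 0 (mod 2).
s = (1, 1, 0, 0)^T — this equals column 12 of H (binary 1100), so error is at position 12.
Correct: flip bit 12 of r = 001001111000001 to get c = 001001111001001.


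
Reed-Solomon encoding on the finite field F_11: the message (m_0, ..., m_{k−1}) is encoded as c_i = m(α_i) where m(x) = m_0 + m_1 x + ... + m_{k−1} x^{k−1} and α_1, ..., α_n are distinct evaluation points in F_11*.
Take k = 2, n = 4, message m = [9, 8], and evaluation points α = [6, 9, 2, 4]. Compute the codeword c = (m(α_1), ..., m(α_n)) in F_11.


c = [2, 4, 3, 8]

Message polynomial: m(x) = 9 + 8·x (mod 11).
For each evaluation point α_i, compute m(α_i) mod 11:
  α_1 = 6: Horner steps 8 → 2, so m(6) = 2.
  α_2 = 9: Horner steps 8 → 4, so m(9) = 4.
  α_3 = 2: Horner steps 8 → 3, so m(2) = 3.
  α_4 = 4: Horner steps 8 → 8, so m(4) = 8.
Codeword c = [2, 4, 3, 8] ∈ F_11^4.


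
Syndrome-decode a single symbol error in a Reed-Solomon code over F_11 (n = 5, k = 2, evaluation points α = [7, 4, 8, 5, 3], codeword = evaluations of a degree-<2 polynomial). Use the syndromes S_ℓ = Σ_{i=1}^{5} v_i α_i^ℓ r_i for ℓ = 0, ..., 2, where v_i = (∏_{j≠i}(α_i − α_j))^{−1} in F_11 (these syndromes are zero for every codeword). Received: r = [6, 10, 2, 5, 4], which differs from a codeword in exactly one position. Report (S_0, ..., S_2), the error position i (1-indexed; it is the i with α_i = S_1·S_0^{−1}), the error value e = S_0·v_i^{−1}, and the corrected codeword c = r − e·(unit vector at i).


S = (9, 6, 4), error at position 3, error magnitude e = 1, c = [6, 10, 1, 5, 4].

Step 1: column multipliers v_i = (∏_{j≠i}(α_i − α_j))^{−1} mod 11.
  i = 1 (α = 7): (7−4)(7−8)(7−5)(7−3) = 3·(−1)·2·4 = −24 ≡ 9, so v_1 = 9^{−1} = 5 (mod 11).
  i = 2 (α = 4): (4−7)(4−8)(4−5)(4−3) = (−3)·(−4)·(−1)·1 = −12 ≡ 10, so v_2 = 10^{−1} = 10 (mod 11).
  i = 3 (α = 8): (8−7)(8−4)(8−5)(8−3) = 1·4·3·5 = 60 ≡ 5, so v_3 = 5^{−1} = 9 (mod 11).
  i = 4 (α = 5): (5−7)(5−4)(5−8)(5−3) = (−2)·1·(−3)·2 = 12 ≡ 1, so v_4 = 1^{−1} = 1 (mod 11).
  i = 5 (α = 3): (3−7)(3−4)(3−8)(3−5) = (−4)·(−1)·(−5)·(−2) = 40 ≡ 7, so v_5 = 7^{−1} = 8 (mod 11).
  v = [5, 10, 9, 1, 8].
Step 2: syndromes of r = [6, 10, 2, 5, 4] (all sums mod 11).
  S_0 = Σ v_i r_i = 5·6 + 10·10 + 9·2 + 1·5 + 8·4 = 185 ≡ 9.
  S_1 = Σ v_i α_i r_i = 5·7·6 + 10·4·10 + 9·8·2 + 1·5·5 + 8·3·4 = 875 ≡ 6.
  α_i^2 mod 11 = [5, 5, 9, 3, 9].
  S_2 = Σ v_i α_i^2 r_i = 5·5·6 + 10·5·10 + 9·9·2 + 1·3·5 + 8·9·4 = 1115 ≡ 4.
  S = (9, 6, 4) ≠ 0, so r is not a codeword (an error is present).
Step 3: locate the error. For a single error e at position i, S_ℓ = v_i·e·α_i^ℓ, so α_err = S_1/S_0.
  S_0^{−1} = 9^{−1} = 5 (mod 11), so α_err = 6·5 = 30 ≡ 8 = α_3. Error position i = 3.
  Consistency check: S_2/S_1 = 4·2 = 8 ≡ 8 = α_err ✓ (single-error assumption holds).
Step 4: error magnitude e = S_0/v_3 = S_0·∏_{j≠3}(α_3 − α_j) = 9·5 = 45 ≡ 1 (mod 11).
Step 5: correct position 3: c_3 = r_3 − e = 2 − 1 ≡ 1 (mod 11). Hence c = [6, 10, 1, 5, 4].
  Check: interpolating c through the α_i gives m(x) = 8 + 6·x (degree < 2) with m(α_i) = c_i for every i, so c is indeed a codeword.


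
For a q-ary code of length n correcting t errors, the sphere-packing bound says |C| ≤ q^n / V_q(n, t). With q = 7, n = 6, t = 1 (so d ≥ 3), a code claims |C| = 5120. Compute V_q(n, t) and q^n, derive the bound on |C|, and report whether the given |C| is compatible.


V_q(n, t) = 37, q^n = 117649, Hamming bound = 3179, |C| = 5120 > bound (violated).

Step 1: Compute V_q(n, t) = Σ_{j=0}^1 C(n, j) (q−1)^j.
  j = 0: C(6,0)·(6)^0 = 1·1 = 1.
  j = 1: C(6,1)·(6)^1 = 6·6 = 36.
  V_q(n, t) = 1 + 36 = 37.
Step 2: q^n = 7^6 = 117649.
Step 3: Hamming bound ⌊q^n / V_q(n,t)⌋ = ⌊117649/37⌋ = 3179.
Step 4: Compare |C| = 5120 to 3179: violated.
The claimed |C| lies above the Hamming bound, so no 7-ary code of length 6 with d ≥ 3 can have 5120 codewords.


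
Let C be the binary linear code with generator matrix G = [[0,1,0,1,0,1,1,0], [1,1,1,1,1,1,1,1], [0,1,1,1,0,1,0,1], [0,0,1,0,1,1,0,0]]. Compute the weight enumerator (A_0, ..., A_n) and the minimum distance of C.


Weight distribution: A_0 = 1, A_3 = 4, A_4 = 6, A_5 = 4, A_8 = 1. Minimum distance d = 3.

Enumerate all 2^4 = 16 messages m ∈ F_2^4.
For each, compute codeword c = mG in F_2^8, then tally its weight.
  m = 0000 → c = 00000000, weight = 0.
  m = 1000 → c = 01010110, weight = 4.
  m = 0100 → c = 11111111, weight = 8.
  m = 1100 → c = 10101001, weight = 4.
  m = 0010 → c = 01110101, weight = 5.
  m = 1010 → c = 00100011, weight = 3.
  m = 0110 → c = 10001010, weight = 3.
  m = 1110 → c = 11011100, weight = 5.
  m = 0001 → c = 00101100, weight = 3.
  m = 1001 → c = 01111010, weight = 5.
  m = 0101 → c = 11010011, weight = 5.
  m = 1101 → c = 10000101, weight = 3.
  m = 0011 → c = 01011001, weight = 4.
  m = 1011 → c = 00001111, weight = 4.
  m = 0111 → c = 10100110, weight = 4.
  m = 1111 → c = 11110000, weight = 4.
Tally weights:
  weight 0: 1 codewords.
  weight 3: 4 codewords.
  weight 4: 6 codewords.
  weight 5: 4 codewords.
  weight 8: 1 codewords.
Minimum distance d = smallest w > 0 with A_w > 0 = 3.
Sanity: Σ A_w = 16 = 2^4 = 16 ✓.


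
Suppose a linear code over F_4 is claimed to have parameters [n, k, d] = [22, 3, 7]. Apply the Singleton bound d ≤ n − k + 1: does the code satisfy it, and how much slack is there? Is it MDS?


Singleton RHS = n − k + 1 = 20, slack = 13, bound satisfied, not MDS.

Singleton bound: d ≤ n − k + 1.
Here n = 22, k = 3, so n − k + 1 = 20.
Given d = 7, check d ≤ 20: YES.
Slack = (n − k + 1) − d = 13.
The code is NOT MDS (slack = 13 > 0).
Description: the claimed parameters are [22, 3, 7]_4; such a code would be non-MDS.


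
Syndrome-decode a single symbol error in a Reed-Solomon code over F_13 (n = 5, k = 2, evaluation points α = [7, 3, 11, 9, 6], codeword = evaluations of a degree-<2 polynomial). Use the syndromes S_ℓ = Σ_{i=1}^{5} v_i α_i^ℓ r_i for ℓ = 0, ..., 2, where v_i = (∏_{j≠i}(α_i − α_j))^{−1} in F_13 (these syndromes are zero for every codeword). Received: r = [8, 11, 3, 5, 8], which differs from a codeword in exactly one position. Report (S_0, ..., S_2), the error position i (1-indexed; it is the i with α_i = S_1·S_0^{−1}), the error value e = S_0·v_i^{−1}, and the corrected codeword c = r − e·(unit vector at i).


S = (11, 12, 6), error at position 1, error magnitude e = 1, c = [7, 11, 3, 5, 8].

Step 1: column multipliers v_i = (∏_{j≠i}(α_i − α_j))^{−1} mod 13.
  i = 1 (α = 7): (7−3)(7−11)(7−9)(7−6) = 4·(−4)·(−2)·1 = 32 ≡ 6, so v_1 = 6^{−1} = 11 (mod 13).
  i = 2 (α = 3): (3−7)(3−11)(3−9)(3−6) = (−4)·(−8)·(−6)·(−3) = 576 ≡ 4, so v_2 = 4^{−1} = 10 (mod 13).
  i = 3 (α = 11): (11−7)(11−3)(11−9)(11−6) = 4·8·2·5 = 320 ≡ 8, so v_3 = 8^{−1} = 5 (mod 13).
  i = 4 (α = 9): (9−7)(9−3)(9−11)(9−6) = 2·6·(−2)·3 = −72 ≡ 6, so v_4 = 6^{−1} = 11 (mod 13).
  i = 5 (α = 6): (6−7)(6−3)(6−11)(6−9) = (−1)·3·(−5)·(−3) = −45 ≡ 7, so v_5 = 7^{−1} = 2 (mod 13).
  v = [11, 10, 5, 11, 2].
Step 2: syndromes of r = [8, 11, 3, 5, 8] (all sums mod 13).
  S_0 = Σ v_i r_i = 11·8 + 10·11 + 5·3 + 11·5 + 2·8 = 284 ≡ 11.
  S_1 = Σ v_i α_i r_i = 11·7·8 + 10·3·11 + 5·11·3 + 11·9·5 + 2·6·8 = 1702 ≡ 12.
  α_i^2 mod 13 = [10, 9, 4, 3, 10].
  S_2 = Σ v_i α_i^2 r_i = 11·10·8 + 10·9·11 + 5·4·3 + 11·3·5 + 2·10·8 = 2255 ≡ 6.
  S = (11, 12, 6) ≠ 0, so r is not a codeword (an error is present).
Step 3: locate the error. For a single error e at position i, S_ℓ = v_i·e·α_i^ℓ, so α_err = S_1/S_0.
  S_0^{−1} = 11^{−1} = 6 (mod 13), so α_err = 12·6 = 72 ≡ 7 = α_1. Error position i = 1.
  Consistency check: S_2/S_1 = 6·12 = 72 ≡ 7 = α_err ✓ (single-error assumption holds).
Step 4: error magnitude e = S_0/v_1 = S_0·∏_{j≠1}(α_1 − α_j) = 11·6 = 66 ≡ 1 (mod 13).
Step 5: correct position 1: c_1 = r_1 − e = 8 − 1 ≡ 7 (mod 13). Hence c = [7, 11, 3, 5, 8].
  Check: interpolating c through the α_i gives m(x) = 1 + 12·x (degree < 2) with m(α_i) = c_i for every i, so c is indeed a codeword.


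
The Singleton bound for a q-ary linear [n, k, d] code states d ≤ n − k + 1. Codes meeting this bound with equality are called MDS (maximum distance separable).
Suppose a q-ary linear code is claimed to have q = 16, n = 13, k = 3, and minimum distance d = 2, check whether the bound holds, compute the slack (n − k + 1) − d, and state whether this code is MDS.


Singleton RHS = n − k + 1 = 11, slack = 9, bound satisfied, not MDS.

Singleton bound: d ≤ n − k + 1.
Here n = 13, k = 3, so n − k + 1 = 11.
Given d = 2, check d ≤ 11: YES.
Slack = (n − k + 1) − d = 9.
The code is NOT MDS (slack = 9 > 0).
Description: the claimed parameters are [13, 3, 2]_16; such a code would be non-MDS.


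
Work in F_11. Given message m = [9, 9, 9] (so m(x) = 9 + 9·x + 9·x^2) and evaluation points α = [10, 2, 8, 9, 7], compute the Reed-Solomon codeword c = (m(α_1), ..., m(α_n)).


c = [9, 8, 8, 5, 7]

Message polynomial: m(x) = 9 + 9·x + 9·x^2 (mod 11).
For each evaluation point α_i, compute m(α_i) mod 11:
  α_1 = 10: Horner steps 9 → 0 → 9, so m(10) = 9.
  α_2 = 2: Horner steps 9 → 5 → 8, so m(2) = 8.
  α_3 = 8: Horner steps 9 → 4 → 8, so m(8) = 8.
  α_4 = 9: Horner steps 9 → 2 → 5, so m(9) = 5.
  α_5 = 7: Horner steps 9 → 6 → 7, so m(7) = 7.
Codeword c = [9, 8, 8, 5, 7] ∈ F_11^5.


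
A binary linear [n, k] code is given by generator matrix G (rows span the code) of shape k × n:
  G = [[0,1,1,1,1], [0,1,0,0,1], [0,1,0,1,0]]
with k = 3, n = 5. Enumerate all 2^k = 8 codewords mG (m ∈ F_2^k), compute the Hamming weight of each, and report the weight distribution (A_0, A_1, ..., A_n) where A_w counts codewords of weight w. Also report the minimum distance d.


Weight distribution: A_0 = 1, A_2 = 6, A_4 = 1. Minimum distance d = 2.

Enumerate all 2^3 = 8 messages m ∈ F_2^3.
For each, compute codeword c = mG in F_2^5, then tally its weight.
  m = 000 → c = 00000, weight = 0.
  m = 100 → c = 01111, weight = 4.
  m = 010 → c = 01001, weight = 2.
  m = 110 → c = 00110, weight = 2.
  m = 001 → c = 01010, weight = 2.
  m = 101 → c = 00101, weight = 2.
  m = 011 → c = 00011, weight = 2.
  m = 111 → c = 01100, weight = 2.
Tally weights:
  weight 0: 1 codewords.
  weight 2: 6 codewords.
  weight 4: 1 codewords.
Minimum distance d = smallest w > 0 with A_w > 0 = 2.
Sanity: Σ A_w = 8 = 2^3 = 8 ✓.


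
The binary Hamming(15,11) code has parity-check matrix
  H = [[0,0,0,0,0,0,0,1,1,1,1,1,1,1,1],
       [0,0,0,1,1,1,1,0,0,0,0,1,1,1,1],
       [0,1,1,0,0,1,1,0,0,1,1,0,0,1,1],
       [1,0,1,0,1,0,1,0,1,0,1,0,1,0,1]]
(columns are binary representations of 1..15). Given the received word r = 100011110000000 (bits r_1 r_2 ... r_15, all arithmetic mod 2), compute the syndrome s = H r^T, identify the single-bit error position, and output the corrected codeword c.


s = (1, 1, 0, 1)^T, error position = 13, corrected codeword c = 100011110000100

Compute s = H r^T mod 2 one row at a time:
  s_1 = 1 + 0 + 0 + 0 + 0 + 0 + 0 + 0 = 1 ≡ 1 (mod 2).
  s_2 = 0 + 1 + 1 + 1 + 0 + 0 + 0 + 0 = 3 ≡ 1 (mod 2).
  s_3 = 0 + 0 + 1 + 1 + 0 + 0 + 0 + 0 = 2 ≡ 0 (mod 2).
  s_4 = 1 + 0 + 1 + 1 + 0 + 0 + 0 + 0 = 3 ≡ 1 (mod 2).
s = (1, 1, 0, 1)^T — this equals column 13 of H (binary 1101), so error is at position 13.
Correct: flip bit 13 of r = 100011110000000 to get c = 100011110000100.


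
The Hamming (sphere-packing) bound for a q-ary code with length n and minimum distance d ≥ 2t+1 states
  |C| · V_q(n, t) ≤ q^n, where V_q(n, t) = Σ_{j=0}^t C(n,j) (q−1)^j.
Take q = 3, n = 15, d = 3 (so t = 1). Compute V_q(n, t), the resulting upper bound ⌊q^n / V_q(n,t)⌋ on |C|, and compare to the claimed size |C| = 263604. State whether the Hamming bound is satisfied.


V_q(n, t) = 31, q^n = 14348907, Hamming bound = 462867, |C| = 263604 ≤ bound (satisfied).

Step 1: Compute V_q(n, t) = Σ_{j=0}^1 C(n, j) (q−1)^j.
  j = 0: C(15,0)·(2)^0 = 1·1 = 1.
  j = 1: C(15,1)·(2)^1 = 15·2 = 30.
  V_q(n, t) = 1 + 30 = 31.
Step 2: q^n = 3^15 = 14348907.
Step 3: Hamming bound ⌊q^n / V_q(n,t)⌋ = ⌊14348907/31⌋ = 462867.
Step 4: Compare |C| = 263604 to 462867: satisfied.
The claimed |C| lies below the Hamming bound.


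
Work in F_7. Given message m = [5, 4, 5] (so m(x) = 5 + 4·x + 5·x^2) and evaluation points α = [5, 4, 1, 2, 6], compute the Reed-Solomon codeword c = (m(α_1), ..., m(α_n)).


c = [3, 3, 0, 5, 6]

Message polynomial: m(x) = 5 + 4·x + 5·x^2 (mod 7).
For each evaluation point α_i, compute m(α_i) mod 7:
  α_1 = 5: Horner steps 5 → 1 → 3, so m(5) = 3.
  α_2 = 4: Horner steps 5 → 3 → 3, so m(4) = 3.
  α_3 = 1: Horner steps 5 → 2 → 0, so m(1) = 0.
  α_4 = 2: Horner steps 5 → 0 → 5, so m(2) = 5.
  α_5 = 6: Horner steps 5 → 6 → 6, so m(6) = 6.
Codeword c = [3, 3, 0, 5, 6] ∈ F_7^5.


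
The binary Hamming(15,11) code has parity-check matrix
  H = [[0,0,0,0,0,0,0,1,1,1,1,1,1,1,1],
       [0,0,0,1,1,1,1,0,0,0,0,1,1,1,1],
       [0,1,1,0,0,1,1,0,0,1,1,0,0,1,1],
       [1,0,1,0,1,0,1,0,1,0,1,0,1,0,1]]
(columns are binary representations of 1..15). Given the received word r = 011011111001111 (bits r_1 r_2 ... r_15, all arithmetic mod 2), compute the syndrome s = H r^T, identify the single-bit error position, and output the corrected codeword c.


s = (0, 1, 0, 0)^T, error position = 4, corrected codeword c = 011111111001111

Compute s = H r^T mod 2 one row at a time:
  s_1 = 1 + 1 + 0 + 0 + 1 + 1 + 1 + 1 = 6 ≡ 0 (mod 2).
  s_2 = 0 + 1 + 1 + 1 + 1 + 1 + 1 + 1 = 7 ≡ 1 (mod 2).
  s_3 = 1 + 1 + 1 + 1 + 0 + 0 + 1 + 1 = 6 ≡ 0 (mod 2).
  s_4 = 0 + 1 + 1 + 1 + 1 + 0 + 1 + 1 = 6 ≡ 0 (mod 2).
s = (0, 1, 0, 0)^T — this equals column 4 of H (binary 0100), so error is at position 4.
Correct: flip bit 4 of r = 011011111001111 to get c = 011111111001111.


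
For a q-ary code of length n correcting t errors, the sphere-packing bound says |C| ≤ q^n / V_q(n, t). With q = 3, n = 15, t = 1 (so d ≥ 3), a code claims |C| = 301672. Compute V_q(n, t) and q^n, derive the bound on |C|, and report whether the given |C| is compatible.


V_q(n, t) = 31, q^n = 14348907, Hamming bound = 462867, |C| = 301672 ≤ bound (satisfied).

Step 1: Compute V_q(n, t) = Σ_{j=0}^1 C(n, j) (q−1)^j.
  j = 0: C(15,0)·(2)^0 = 1·1 = 1.
  j = 1: C(15,1)·(2)^1 = 15·2 = 30.
  V_q(n, t) = 1 + 30 = 31.
Step 2: q^n = 3^15 = 14348907.
Step 3: Hamming bound ⌊q^n / V_q(n,t)⌋ = ⌊14348907/31⌋ = 462867.
Step 4: Compare |C| = 301672 to 462867: satisfied.
The claimed |C| lies below the Hamming bound.


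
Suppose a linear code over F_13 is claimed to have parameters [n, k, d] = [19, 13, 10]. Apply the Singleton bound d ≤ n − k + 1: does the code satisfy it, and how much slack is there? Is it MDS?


Singleton RHS = n − k + 1 = 7, slack = -3, bound violated (no such code; not MDS).

Singleton bound: d ≤ n − k + 1.
Here n = 19, k = 13, so n − k + 1 = 7.
Given d = 10, check d ≤ 7: NO.
Slack = (n − k + 1) − d = -3.
The slack is negative: d = 10 exceeds n − k + 1 = 7 by 3, so the Singleton bound is violated and no linear [19, 13, 10]_13 code can exist. In particular it is not MDS (MDS requires d = n − k + 1 exactly).
Description: the claimed parameters are [19, 13, 10]_13; such a code would be impossible (violates the Singleton bound).


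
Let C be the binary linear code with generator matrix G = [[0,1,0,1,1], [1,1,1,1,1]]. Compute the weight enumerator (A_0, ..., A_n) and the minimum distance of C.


Weight distribution: A_0 = 1, A_2 = 1, A_3 = 1, A_5 = 1. Minimum distance d = 2.

Enumerate all 2^2 = 4 messages m ∈ F_2^2.
For each, compute codeword c = mG in F_2^5, then tally its weight.
  m = 00 → c = 00000, weight = 0.
  m = 10 → c = 01011, weight = 3.
  m = 01 → c = 11111, weight = 5.
  m = 11 → c = 10100, weight = 2.
Tally weights:
  weight 0: 1 codewords.
  weight 2: 1 codewords.
  weight 3: 1 codewords.
  weight 5: 1 codewords.
Minimum distance d = smallest w > 0 with A_w > 0 = 2.
Sanity: Σ A_w = 4 = 2^2 = 4 ✓.


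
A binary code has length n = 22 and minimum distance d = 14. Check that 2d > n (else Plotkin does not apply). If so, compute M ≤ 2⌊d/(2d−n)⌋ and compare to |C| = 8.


Plotkin bound M ≤ 4; given |C| = 8 > bound (violated).

Check applicability: 2d = 28, n = 22.
2d − n = 6 > 0, so Plotkin applies.
Compute d/(2d−n) = 14/6 ≈ 2.3333.
⌊d/(2d−n)⌋ = 2.
Plotkin bound: M ≤ 2·2 = 4.
Given |C| = 8, check: VIOLATED.
This |C| is above the Plotkin bound, so no binary code with n = 22, d = 14 and 8 codewords exists.


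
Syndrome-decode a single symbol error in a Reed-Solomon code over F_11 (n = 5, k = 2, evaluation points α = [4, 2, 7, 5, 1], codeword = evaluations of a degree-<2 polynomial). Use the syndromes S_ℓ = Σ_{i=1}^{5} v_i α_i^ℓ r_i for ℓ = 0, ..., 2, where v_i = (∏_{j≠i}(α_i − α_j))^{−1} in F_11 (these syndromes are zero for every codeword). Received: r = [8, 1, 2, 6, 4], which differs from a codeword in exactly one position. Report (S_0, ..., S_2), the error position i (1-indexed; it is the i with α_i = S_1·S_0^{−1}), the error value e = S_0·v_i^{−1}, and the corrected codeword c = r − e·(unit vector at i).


S = (2, 2, 2), error at position 5, error magnitude e = 1, c = [8, 1, 2, 6, 3].

Step 1: column multipliers v_i = (∏_{j≠i}(α_i − α_j))^{−1} mod 11.
  i = 1 (α = 4): (4−2)(4−7)(4−5)(4−1) = 2·(−3)·(−1)·3 = 18 ≡ 7, so v_1 = 7^{−1} = 8 (mod 11).
  i = 2 (α = 2): (2−4)(2−7)(2−5)(2−1) = (−2)·(−5)·(−3)·1 = −30 ≡ 3, so v_2 = 3^{−1} = 4 (mod 11).
  i = 3 (α = 7): (7−4)(7−2)(7−5)(7−1) = 3·5·2·6 = 180 ≡ 4, so v_3 = 4^{−1} = 3 (mod 11).
  i = 4 (α = 5): (5−4)(5−2)(5−7)(5−1) = 1·3·(−2)·4 = −24 ≡ 9, so v_4 = 9^{−1} = 5 (mod 11).
  i = 5 (α = 1): (1−4)(1−2)(1−7)(1−5) = (−3)·(−1)·(−6)·(−4) = 72 ≡ 6, so v_5 = 6^{−1} = 2 (mod 11).
  v = [8, 4, 3, 5, 2].
Step 2: syndromes of r = [8, 1, 2, 6, 4] (all sums mod 11).
  S_0 = Σ v_i r_i = 8·8 + 4·1 + 3·2 + 5·6 + 2·4 = 112 ≡ 2.
  S_1 = Σ v_i α_i r_i = 8·4·8 + 4·2·1 + 3·7·2 + 5·5·6 + 2·1·4 = 464 ≡ 2.
  α_i^2 mod 11 = [5, 4, 5, 3, 1].
  S_2 = Σ v_i α_i^2 r_i = 8·5·8 + 4·4·1 + 3·5·2 + 5·3·6 + 2·1·4 = 464 ≡ 2.
  S = (2, 2, 2) ≠ 0, so r is not a codeword (an error is present).
Step 3: locate the error. For a single error e at position i, S_ℓ = v_i·e·α_i^ℓ, so α_err = S_1/S_0.
  S_0^{−1} = 2^{−1} = 6 (mod 11), so α_err = 2·6 = 12 ≡ 1 = α_5. Error position i = 5.
  Consistency check: S_2/S_1 = 2·6 = 12 ≡ 1 = α_err ✓ (single-error assumption holds).
Step 4: error magnitude e = S_0/v_5 = S_0·∏_{j≠5}(α_5 − α_j) = 2·6 = 12 ≡ 1 (mod 11).
Step 5: correct position 5: c_5 = r_5 − e = 4 − 1 ≡ 3 (mod 11). Hence c = [8, 1, 2, 6, 3].
  Check: interpolating c through the α_i gives m(x) = 5 + 9·x (degree < 2) with m(α_i) = c_i for every i, so c is indeed a codeword.


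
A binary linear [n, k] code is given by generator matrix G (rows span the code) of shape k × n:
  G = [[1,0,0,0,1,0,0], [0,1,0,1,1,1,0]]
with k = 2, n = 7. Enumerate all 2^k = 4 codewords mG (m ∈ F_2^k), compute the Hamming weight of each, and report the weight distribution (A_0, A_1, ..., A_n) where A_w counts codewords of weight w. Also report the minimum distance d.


Weight distribution: A_0 = 1, A_2 = 1, A_4 = 2. Minimum distance d = 2.

Enumerate all 2^2 = 4 messages m ∈ F_2^2.
For each, compute codeword c = mG in F_2^7, then tally its weight.
  m = 00 → c = 0000000, weight = 0.
  m = 10 → c = 1000100, weight = 2.
  m = 01 → c = 0101110, weight = 4.
  m = 11 → c = 1101010, weight = 4.
Tally weights:
  weight 0: 1 codewords.
  weight 2: 1 codewords.
  weight 4: 2 codewords.
Minimum distance d = smallest w > 0 with A_w > 0 = 2.
Sanity: Σ A_w = 4 = 2^2 = 4 ✓.


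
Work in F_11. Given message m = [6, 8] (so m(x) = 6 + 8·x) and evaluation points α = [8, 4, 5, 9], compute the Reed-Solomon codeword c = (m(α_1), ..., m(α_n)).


c = [4, 5, 2, 1]

Message polynomial: m(x) = 6 + 8·x (mod 11).
For each evaluation point α_i, compute m(α_i) mod 11:
  α_1 = 8: Horner steps 8 → 4, so m(8) = 4.
  α_2 = 4: Horner steps 8 → 5, so m(4) = 5.
  α_3 = 5: Horner steps 8 → 2, so m(5) = 2.
  α_4 = 9: Horner steps 8 → 1, so m(9) = 1.
Codeword c = [4, 5, 2, 1] ∈ F_11^4.


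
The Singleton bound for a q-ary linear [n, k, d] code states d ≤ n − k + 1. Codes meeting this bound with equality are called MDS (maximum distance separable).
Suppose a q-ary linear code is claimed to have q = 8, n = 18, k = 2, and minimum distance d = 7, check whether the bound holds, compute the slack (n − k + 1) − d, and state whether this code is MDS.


Singleton RHS = n − k + 1 = 17, slack = 10, bound satisfied, not MDS.

Singleton bound: d ≤ n − k + 1.
Here n = 18, k = 2, so n − k + 1 = 17.
Given d = 7, check d ≤ 17: YES.
Slack = (n − k + 1) − d = 10.
The code is NOT MDS (slack = 10 > 0).
Description: the claimed parameters are [18, 2, 7]_8; such a code would be non-MDS.


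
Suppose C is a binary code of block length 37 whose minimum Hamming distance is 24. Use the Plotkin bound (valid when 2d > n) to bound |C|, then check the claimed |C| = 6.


Plotkin bound M ≤ 4; given |C| = 6 > bound (violated).

Check applicability: 2d = 48, n = 37.
2d − n = 11 > 0, so Plotkin applies.
Compute d/(2d−n) = 24/11 ≈ 2.1818.
⌊d/(2d−n)⌋ = 2.
Plotkin bound: M ≤ 2·2 = 4.
Given |C| = 6, check: VIOLATED.
This |C| is above the Plotkin bound, so no binary code with n = 37, d = 24 and 6 codewords exists.


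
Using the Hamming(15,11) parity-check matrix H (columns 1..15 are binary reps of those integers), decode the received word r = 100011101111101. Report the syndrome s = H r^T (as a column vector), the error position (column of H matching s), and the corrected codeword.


s = (0, 0, 1, 1)^T, error position = 3, corrected codeword c = 101011101111101

Compute s = H r^T mod 2 one row at a time:
  s_1 = 0 + 1 + 1 + 1 + 1 + 1 + 0 + 1 = 6 ≡ 0 (mod 2).
  s_2 = 0 + 1 + 1 + 1 + 1 + 1 + 0 + 1 = 6 ≡ 0 (mod 2).
  s_3 = 0 + 0 + 1 + 1 + 1 + 1 + 0 + 1 = 5 ≡ 1 (mod 2).
  s_4 = 1 + 0 + 1 + 1 + 1 + 1 + 1 + 1 = 7 ≡ 1 (mod 2).
s = (0, 0, 1, 1)^T — this equals column 3 of H (binary 0011), so error is at position 3.
Correct: flip bit 3 of r = 100011101111101 to get c = 101011101111101.


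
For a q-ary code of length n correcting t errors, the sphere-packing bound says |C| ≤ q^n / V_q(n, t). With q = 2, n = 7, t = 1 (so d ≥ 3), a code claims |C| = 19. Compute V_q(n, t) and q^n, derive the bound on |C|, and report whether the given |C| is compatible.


V_q(n, t) = 8, q^n = 128, Hamming bound = 16, |C| = 19 > bound (violated).

Step 1: Compute V_q(n, t) = Σ_{j=0}^1 C(n, j) (q−1)^j.
  j = 0: C(7,0)·(1)^0 = 1·1 = 1.
  j = 1: C(7,1)·(1)^1 = 7·1 = 7.
  V_q(n, t) = 1 + 7 = 8.
Step 2: q^n = 2^7 = 128.
Step 3: Hamming bound ⌊q^n / V_q(n,t)⌋ = ⌊128/8⌋ = 16.
Step 4: Compare |C| = 19 to 16: violated.
The claimed |C| lies above the Hamming bound, so no 2-ary code of length 7 with d ≥ 3 can have 19 codewords.


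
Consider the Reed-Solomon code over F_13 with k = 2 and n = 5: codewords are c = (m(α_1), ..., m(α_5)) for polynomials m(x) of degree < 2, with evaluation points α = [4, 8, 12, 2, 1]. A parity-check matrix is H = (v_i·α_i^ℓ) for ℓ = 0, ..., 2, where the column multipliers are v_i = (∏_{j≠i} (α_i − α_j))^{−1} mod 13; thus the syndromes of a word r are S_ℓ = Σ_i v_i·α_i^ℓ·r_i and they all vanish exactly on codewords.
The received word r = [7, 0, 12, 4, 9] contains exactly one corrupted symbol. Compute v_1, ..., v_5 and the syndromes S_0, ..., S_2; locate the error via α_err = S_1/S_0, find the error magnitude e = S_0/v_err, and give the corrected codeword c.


S = (11, 2, 11), error at position 3, error magnitude e = 6, c = [7, 0, 6, 4, 9].

Step 1: column multipliers v_i = (∏_{j≠i}(α_i − α_j))^{−1} mod 13.
  i = 1 (α = 4): (4−8)(4−12)(4−2)(4−1) = (−4)·(−8)·2·3 = 192 ≡ 10, so v_1 = 10^{−1} = 4 (mod 13).
  i = 2 (α = 8): (8−4)(8−12)(8−2)(8−1) = 4·(−4)·6·7 = −672 ≡ 4, so v_2 = 4^{−1} = 10 (mod 13).
  i = 3 (α = 12): (12−4)(12−8)(12−2)(12−1) = 8·4·10·11 = 3520 ≡ 10, so v_3 = 10^{−1} = 4 (mod 13).
  i = 4 (α = 2): (2−4)(2−8)(2−12)(2−1) = (−2)·(−6)·(−10)·1 = −120 ≡ 10, so v_4 = 10^{−1} = 4 (mod 13).
  i = 5 (α = 1): (1−4)(1−8)(1−12)(1−2) = (−3)·(−7)·(−11)·(−1) = 231 ≡ 10, so v_5 = 10^{−1} = 4 (mod 13).
  v = [4, 10, 4, 4, 4].
Step 2: syndromes of r = [7, 0, 12, 4, 9] (all sums mod 13).
  S_0 = Σ v_i r_i = 4·7 + 10·0 + 4·12 + 4·4 + 4·9 = 128 ≡ 11.
  S_1 = Σ v_i α_i r_i = 4·4·7 + 10·8·0 + 4·12·12 + 4·2·4 + 4·1·9 = 756 ≡ 2.
  α_i^2 mod 13 = [3, 12, 1, 4, 1].
  S_2 = Σ v_i α_i^2 r_i = 4·3·7 + 10·12·0 + 4·1·12 + 4·4·4 + 4·1·9 = 232 ≡ 11.
  S = (11, 2, 11) ≠ 0, so r is not a codeword (an error is present).
Step 3: locate the error. For a single error e at position i, S_ℓ = v_i·e·α_i^ℓ, so α_err = S_1/S_0.
  S_0^{−1} = 11^{−1} = 6 (mod 13), so α_err = 2·6 = 12 ≡ 12 = α_3. Error position i = 3.
  Consistency check: S_2/S_1 = 11·7 = 77 ≡ 12 = α_err ✓ (single-error assumption holds).
Step 4: error magnitude e = S_0/v_3 = S_0·∏_{j≠3}(α_3 − α_j) = 11·10 = 110 ≡ 6 (mod 13).
Step 5: correct position 3: c_3 = r_3 − e = 12 − 6 ≡ 6 (mod 13). Hence c = [7, 0, 6, 4, 9].
  Check: interpolating c through the α_i gives m(x) = 1 + 8·x (degree < 2) with m(α_i) = c_i for every i, so c is indeed a codeword.


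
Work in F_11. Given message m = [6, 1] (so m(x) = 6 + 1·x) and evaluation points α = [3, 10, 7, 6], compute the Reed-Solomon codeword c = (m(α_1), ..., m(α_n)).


c = [9, 5, 2, 1]

Message polynomial: m(x) = 6 + 1·x (mod 11).
For each evaluation point α_i, compute m(α_i) mod 11:
  α_1 = 3: Horner steps 1 → 9, so m(3) = 9.
  α_2 = 10: Horner steps 1 → 5, so m(10) = 5.
  α_3 = 7: Horner steps 1 → 2, so m(7) = 2.
  α_4 = 6: Horner steps 1 → 1, so m(6) = 1.
Codeword c = [9, 5, 2, 1] ∈ F_11^4.


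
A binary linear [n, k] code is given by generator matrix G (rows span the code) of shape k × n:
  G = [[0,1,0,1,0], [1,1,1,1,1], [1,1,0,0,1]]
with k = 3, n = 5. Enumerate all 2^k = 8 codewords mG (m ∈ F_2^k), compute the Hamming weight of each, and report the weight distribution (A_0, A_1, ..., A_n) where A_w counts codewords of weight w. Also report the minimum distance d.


Weight distribution: A_0 = 1, A_2 = 3, A_3 = 3, A_5 = 1. Minimum distance d = 2.

Enumerate all 2^3 = 8 messages m ∈ F_2^3.
For each, compute codeword c = mG in F_2^5, then tally its weight.
  m = 000 → c = 00000, weight = 0.
  m = 100 → c = 01010, weight = 2.
  m = 010 → c = 11111, weight = 5.
  m = 110 → c = 10101, weight = 3.
  m = 001 → c = 11001, weight = 3.
  m = 101 → c = 10011, weight = 3.
  m = 011 → c = 00110, weight = 2.
  m = 111 → c = 01100, weight = 2.
Tally weights:
  weight 0: 1 codewords.
  weight 2: 3 codewords.
  weight 3: 3 codewords.
  weight 5: 1 codewords.
Minimum distance d = smallest w > 0 with A_w > 0 = 2.
Sanity: Σ A_w = 8 = 2^3 = 8 ✓.


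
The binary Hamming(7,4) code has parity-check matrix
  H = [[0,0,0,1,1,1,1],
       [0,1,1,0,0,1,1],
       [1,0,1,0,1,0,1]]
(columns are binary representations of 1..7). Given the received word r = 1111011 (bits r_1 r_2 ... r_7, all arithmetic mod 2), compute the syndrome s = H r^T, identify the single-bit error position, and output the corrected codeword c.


s = (1, 0, 1)^T, error position = 5, corrected codeword c = 1111111

Compute s = H r^T mod 2 one row at a time:
  s_1 = 1 + 0 + 1 + 1 = 3 ≡ 1 (mod 2).
  s_2 = 1 + 1 + 1 + 1 = 4 ≡ 0 (mod 2).
  s_3 = 1 + 1 + 0 + 1 = 3 ≡ 1 (mod 2).
s = (1, 0, 1)^T — this equals column 5 of H (binary 101), so error is at position 5.
Correct: flip bit 5 of r = 1111011 to get c = 1111111.


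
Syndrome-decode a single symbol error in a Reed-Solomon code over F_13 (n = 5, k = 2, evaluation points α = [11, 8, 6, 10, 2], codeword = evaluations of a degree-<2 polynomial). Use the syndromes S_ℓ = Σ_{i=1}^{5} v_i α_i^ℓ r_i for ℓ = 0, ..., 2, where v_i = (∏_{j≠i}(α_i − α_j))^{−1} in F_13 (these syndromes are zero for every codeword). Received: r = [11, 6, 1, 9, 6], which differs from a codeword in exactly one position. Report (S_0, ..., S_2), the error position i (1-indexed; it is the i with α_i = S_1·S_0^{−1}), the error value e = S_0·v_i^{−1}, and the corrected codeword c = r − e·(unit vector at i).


S = (2, 3, 11), error at position 2, error magnitude e = 1, c = [11, 5, 1, 9, 6].

Step 1: column multipliers v_i = (∏_{j≠i}(α_i − α_j))^{−1} mod 13.
  i = 1 (α = 11): (11−8)(11−6)(11−10)(11−2) = 3·5·1·9 = 135 ≡ 5, so v_1 = 5^{−1} = 8 (mod 13).
  i = 2 (α = 8): (8−11)(8−6)(8−10)(8−2) = (−3)·2·(−2)·6 = 72 ≡ 7, so v_2 = 7^{−1} = 2 (mod 13).
  i = 3 (α = 6): (6−11)(6−8)(6−10)(6−2) = (−5)·(−2)·(−4)·4 = −160 ≡ 9, so v_3 = 9^{−1} = 3 (mod 13).
  i = 4 (α = 10): (10−11)(10−8)(10−6)(10−2) = (−1)·2·4·8 = −64 ≡ 1, so v_4 = 1^{−1} = 1 (mod 13).
  i = 5 (α = 2): (2−11)(2−8)(2−6)(2−10) = (−9)·(−6)·(−4)·(−8) = 1728 ≡ 12, so v_5 = 12^{−1} = 12 (mod 13).
  v = [8, 2, 3, 1, 12].
Step 2: syndromes of r = [11, 6, 1, 9, 6] (all sums mod 13).
  S_0 = Σ v_i r_i = 8·11 + 2·6 + 3·1 + 1·9 + 12·6 = 184 ≡ 2.
  S_1 = Σ v_i α_i r_i = 8·11·11 + 2·8·6 + 3·6·1 + 1·10·9 + 12·2·6 = 1316 ≡ 3.
  α_i^2 mod 13 = [4, 12, 10, 9, 4].
  S_2 = Σ v_i α_i^2 r_i = 8·4·11 + 2·12·6 + 3·10·1 + 1·9·9 + 12·4·6 = 895 ≡ 11.
  S = (2, 3, 11) ≠ 0, so r is not a codeword (an error is present).
Step 3: locate the error. For a single error e at position i, S_ℓ = v_i·e·α_i^ℓ, so α_err = S_1/S_0.
  S_0^{−1} = 2^{−1} = 7 (mod 13), so α_err = 3·7 = 21 ≡ 8 = α_2. Error position i = 2.
  Consistency check: S_2/S_1 = 11·9 = 99 ≡ 8 = α_err ✓ (single-error assumption holds).
Step 4: error magnitude e = S_0/v_2 = S_0·∏_{j≠2}(α_2 − α_j) = 2·7 = 14 ≡ 1 (mod 13).
Step 5: correct position 2: c_2 = r_2 − e = 6 − 1 ≡ 5 (mod 13). Hence c = [11, 5, 1, 9, 6].
  Check: interpolating c through the α_i gives m(x) = 2 + 2·x (degree < 2) with m(α_i) = c_i for every i, so c is indeed a codeword.
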